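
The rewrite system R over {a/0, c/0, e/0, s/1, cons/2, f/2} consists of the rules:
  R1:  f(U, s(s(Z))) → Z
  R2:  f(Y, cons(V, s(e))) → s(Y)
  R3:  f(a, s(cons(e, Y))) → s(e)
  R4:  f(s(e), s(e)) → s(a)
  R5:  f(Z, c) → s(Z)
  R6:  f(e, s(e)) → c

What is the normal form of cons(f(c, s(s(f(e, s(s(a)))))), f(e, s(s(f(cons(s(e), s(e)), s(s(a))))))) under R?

1. cons(f(c, s(s(f(e, s(s(a)))))), f(e, s(s(f(cons(s(e), s(e)), s(s(a)))))))  →  cons(f(e, s(s(a))), f(e, s(s(f(cons(s(e), s(e)), s(s(a)))))))   [R1 at 1]
2. cons(f(e, s(s(a))), f(e, s(s(f(cons(s(e), s(e)), s(s(a)))))))  →  cons(a, f(e, s(s(f(cons(s(e), s(e)), s(s(a)))))))   [R1 at 1]
3. cons(a, f(e, s(s(f(cons(s(e), s(e)), s(s(a)))))))  →  cons(a, f(cons(s(e), s(e)), s(s(a))))   [R1 at 2]
4. cons(a, f(cons(s(e), s(e)), s(s(a))))  →  cons(a, a)   [R1 at 2]

cons(a, a)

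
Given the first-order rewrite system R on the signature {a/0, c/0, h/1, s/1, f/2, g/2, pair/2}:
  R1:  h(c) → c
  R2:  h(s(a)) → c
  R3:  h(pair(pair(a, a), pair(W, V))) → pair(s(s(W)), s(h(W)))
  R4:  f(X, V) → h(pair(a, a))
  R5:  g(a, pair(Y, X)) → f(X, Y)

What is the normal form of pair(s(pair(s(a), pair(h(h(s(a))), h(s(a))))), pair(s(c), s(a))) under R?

1. pair(s(pair(s(a), pair(h(h(s(a))), h(s(a))))), pair(s(c), s(a)))  →  pair(s(pair(s(a), pair(h(c), h(s(a))))), pair(s(c), s(a)))   [R2 at 1.1.2.1.1]
2. pair(s(pair(s(a), pair(h(c), h(s(a))))), pair(s(c), s(a)))  →  pair(s(pair(s(a), pair(c, h(s(a))))), pair(s(c), s(a)))   [R1 at 1.1.2.1]
3. pair(s(pair(s(a), pair(c, h(s(a))))), pair(s(c), s(a)))  →  pair(s(pair(s(a), pair(c, c))), pair(s(c), s(a)))   [R2 at 1.1.2.2]

pair(s(pair(s(a), pair(c, c))), pair(s(c), s(a)))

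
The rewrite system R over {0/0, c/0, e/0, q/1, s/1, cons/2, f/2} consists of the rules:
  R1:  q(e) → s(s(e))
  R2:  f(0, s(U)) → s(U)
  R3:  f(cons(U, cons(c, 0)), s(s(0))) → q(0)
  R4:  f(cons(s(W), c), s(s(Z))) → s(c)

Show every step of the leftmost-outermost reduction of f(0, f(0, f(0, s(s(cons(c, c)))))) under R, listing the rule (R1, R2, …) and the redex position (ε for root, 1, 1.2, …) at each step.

s(s(cons(c, c)))

1. f(0, f(0, f(0, s(s(cons(c, c))))))  →  f(0, f(0, s(s(cons(c, c)))))   [R2 at 2.2]
2. f(0, f(0, s(s(cons(c, c)))))  →  f(0, s(s(cons(c, c))))   [R2 at 2]
3. f(0, s(s(cons(c, c))))  →  s(s(cons(c, c)))   [R2 at ε]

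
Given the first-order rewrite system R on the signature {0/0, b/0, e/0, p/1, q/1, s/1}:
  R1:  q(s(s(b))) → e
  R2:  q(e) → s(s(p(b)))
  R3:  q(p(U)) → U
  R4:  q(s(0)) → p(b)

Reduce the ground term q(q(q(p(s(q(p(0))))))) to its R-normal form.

1. q(q(q(p(s(q(p(0)))))))  →  q(q(s(q(p(0)))))   [R3 at 1.1]
2. q(q(s(q(p(0)))))  →  q(q(s(0)))   [R3 at 1.1.1]
3. q(q(s(0)))  →  q(p(b))   [R4 at 1]
4. q(p(b))  →  b   [R3 at ε]

b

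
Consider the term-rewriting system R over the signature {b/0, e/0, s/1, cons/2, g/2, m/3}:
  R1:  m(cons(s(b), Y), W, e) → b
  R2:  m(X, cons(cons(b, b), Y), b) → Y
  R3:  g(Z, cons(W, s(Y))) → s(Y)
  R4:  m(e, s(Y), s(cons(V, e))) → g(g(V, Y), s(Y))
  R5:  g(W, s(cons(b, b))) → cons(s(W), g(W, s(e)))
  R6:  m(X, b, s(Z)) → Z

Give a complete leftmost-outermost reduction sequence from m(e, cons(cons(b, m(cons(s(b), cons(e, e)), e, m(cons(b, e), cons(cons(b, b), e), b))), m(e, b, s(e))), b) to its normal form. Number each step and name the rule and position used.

e

1. m(e, cons(cons(b, m(cons(s(b), cons(e, e)), e, m(cons(b, e), cons(cons(b, b), e), b))), m(e, b, s(e))), b)  →  m(e, cons(cons(b, m(cons(s(b), cons(e, e)), e, e)), m(e, b, s(e))), b)   [R2 at 2.1.2.3]
2. m(e, cons(cons(b, m(cons(s(b), cons(e, e)), e, e)), m(e, b, s(e))), b)  →  m(e, cons(cons(b, b), m(e, b, s(e))), b)   [R1 at 2.1.2]
3. m(e, cons(cons(b, b), m(e, b, s(e))), b)  →  m(e, b, s(e))   [R2 at ε]
4. m(e, b, s(e))  →  e   [R6 at ε]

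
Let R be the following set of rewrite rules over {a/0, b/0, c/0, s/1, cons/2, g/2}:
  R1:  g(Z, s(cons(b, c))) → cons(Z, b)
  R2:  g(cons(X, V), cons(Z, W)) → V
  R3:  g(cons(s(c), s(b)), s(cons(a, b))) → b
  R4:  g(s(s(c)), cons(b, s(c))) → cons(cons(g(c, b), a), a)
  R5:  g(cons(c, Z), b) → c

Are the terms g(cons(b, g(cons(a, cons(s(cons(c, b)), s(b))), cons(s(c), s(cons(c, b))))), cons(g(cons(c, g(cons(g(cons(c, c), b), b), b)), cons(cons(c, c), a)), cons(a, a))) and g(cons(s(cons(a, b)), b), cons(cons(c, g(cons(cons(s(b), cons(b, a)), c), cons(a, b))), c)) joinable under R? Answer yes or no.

no — NF(t₁) = cons(s(cons(c, b)), s(b)), NF(t₂) = b

Reduce t₁ = g(cons(b, g(cons(a, cons(s(cons(c, b)), s(b))), cons(s(c), s(cons(c, b))))), cons(g(cons(c, g(cons(g(cons(c, c), b), b), b)), cons(cons(c, c), a)), cons(a, a))):
1. g(cons(b, g(cons(a, cons(s(cons(c, b)), s(b))), cons(s(c), s(cons(c, b))))), cons(g(cons(c, g(cons(g(cons(c, c), b), b), b)), cons(cons(c, c), a)), cons(a, a)))  →  g(cons(a, cons(s(cons(c, b)), s(b))), cons(s(c), s(cons(c, b))))   [R2 at ε]
2. g(cons(a, cons(s(cons(c, b)), s(b))), cons(s(c), s(cons(c, b))))  →  cons(s(cons(c, b)), s(b))   [R2 at ε]

Reduce t₂ = g(cons(s(cons(a, b)), b), cons(cons(c, g(cons(cons(s(b), cons(b, a)), c), cons(a, b))), c)):
1. g(cons(s(cons(a, b)), b), cons(cons(c, g(cons(cons(s(b), cons(b, a)), c), cons(a, b))), c))  →  b   [R2 at ε]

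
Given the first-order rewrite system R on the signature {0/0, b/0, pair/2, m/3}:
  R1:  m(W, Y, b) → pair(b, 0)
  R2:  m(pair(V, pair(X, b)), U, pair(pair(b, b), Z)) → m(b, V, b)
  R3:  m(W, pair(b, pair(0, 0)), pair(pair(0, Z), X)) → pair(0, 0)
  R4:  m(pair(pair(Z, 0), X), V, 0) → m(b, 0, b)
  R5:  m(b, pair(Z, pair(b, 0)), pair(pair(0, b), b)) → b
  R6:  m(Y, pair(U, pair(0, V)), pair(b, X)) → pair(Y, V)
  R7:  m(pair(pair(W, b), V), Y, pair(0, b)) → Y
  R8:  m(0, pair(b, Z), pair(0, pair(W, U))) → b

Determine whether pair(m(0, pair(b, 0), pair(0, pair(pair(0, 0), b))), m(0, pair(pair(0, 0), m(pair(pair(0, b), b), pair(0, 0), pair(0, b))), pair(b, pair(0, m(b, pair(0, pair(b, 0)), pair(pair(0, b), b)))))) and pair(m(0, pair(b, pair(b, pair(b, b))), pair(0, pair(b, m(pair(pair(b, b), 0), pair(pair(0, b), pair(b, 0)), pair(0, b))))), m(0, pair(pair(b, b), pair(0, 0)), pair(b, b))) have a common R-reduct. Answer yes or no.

Reduce t₁ = pair(m(0, pair(b, 0), pair(0, pair(pair(0, 0), b))), m(0, pair(pair(0, 0), m(pair(pair(0, b), b), pair(0, 0), pair(0, b))), pair(b, pair(0, m(b, pair(0, pair(b, 0)), pair(pair(0, b), b)))))):
1. pair(m(0, pair(b, 0), pair(0, pair(pair(0, 0), b))), m(0, pair(pair(0, 0), m(pair(pair(0, b), b), pair(0, 0), pair(0, b))), pair(b, pair(0, m(b, pair(0, pair(b, 0)), pair(pair(0, b), b))))))  →  pair(b, m(0, pair(pair(0, 0), m(pair(pair(0, b), b), pair(0, 0), pair(0, b))), pair(b, pair(0, m(b, pair(0, pair(b, 0)), pair(pair(0, b), b))))))   [R8 at 1]
2. pair(b, m(0, pair(pair(0, 0), m(pair(pair(0, b), b), pair(0, 0), pair(0, b))), pair(b, pair(0, m(b, pair(0, pair(b, 0)), pair(pair(0, b), b))))))  →  pair(b, m(0, pair(pair(0, 0), pair(0, 0)), pair(b, pair(0, m(b, pair(0, pair(b, 0)), pair(pair(0, b), b))))))   [R7 at 2.2.2]
3. pair(b, m(0, pair(pair(0, 0), pair(0, 0)), pair(b, pair(0, m(b, pair(0, pair(b, 0)), pair(pair(0, b), b))))))  →  pair(b, pair(0, 0))   [R6 at 2]

Reduce t₂ = pair(m(0, pair(b, pair(b, pair(b, b))), pair(0, pair(b, m(pair(pair(b, b), 0), pair(pair(0, b), pair(b, 0)), pair(0, b))))), m(0, pair(pair(b, b), pair(0, 0)), pair(b, b))):
1. pair(m(0, pair(b, pair(b, pair(b, b))), pair(0, pair(b, m(pair(pair(b, b), 0), pair(pair(0, b), pair(b, 0)), pair(0, b))))), m(0, pair(pair(b, b), pair(0, 0)), pair(b, b)))  →  pair(b, m(0, pair(pair(b, b), pair(0, 0)), pair(b, b)))   [R8 at 1]
2. pair(b, m(0, pair(pair(b, b), pair(0, 0)), pair(b, b)))  →  pair(b, pair(0, 0))   [R6 at 2]

yes — NF(t₁) = pair(b, pair(0, 0)), NF(t₂) = pair(b, pair(0, 0))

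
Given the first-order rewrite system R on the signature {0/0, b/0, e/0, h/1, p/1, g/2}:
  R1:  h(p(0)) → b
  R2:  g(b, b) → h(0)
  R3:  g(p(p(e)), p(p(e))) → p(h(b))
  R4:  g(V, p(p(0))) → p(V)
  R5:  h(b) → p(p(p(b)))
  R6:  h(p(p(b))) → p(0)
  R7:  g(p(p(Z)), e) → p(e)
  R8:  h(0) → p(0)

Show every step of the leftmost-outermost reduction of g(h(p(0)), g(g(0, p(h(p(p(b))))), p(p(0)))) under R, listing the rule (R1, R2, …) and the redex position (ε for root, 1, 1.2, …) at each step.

p(b)

1. g(h(p(0)), g(g(0, p(h(p(p(b))))), p(p(0))))  →  g(b, g(g(0, p(h(p(p(b))))), p(p(0))))   [R1 at 1]
2. g(b, g(g(0, p(h(p(p(b))))), p(p(0))))  →  g(b, p(g(0, p(h(p(p(b)))))))   [R4 at 2]
3. g(b, p(g(0, p(h(p(p(b)))))))  →  g(b, p(g(0, p(p(0)))))   [R6 at 2.1.2.1]
4. g(b, p(g(0, p(p(0)))))  →  g(b, p(p(0)))   [R4 at 2.1]
5. g(b, p(p(0)))  →  p(b)   [R4 at ε]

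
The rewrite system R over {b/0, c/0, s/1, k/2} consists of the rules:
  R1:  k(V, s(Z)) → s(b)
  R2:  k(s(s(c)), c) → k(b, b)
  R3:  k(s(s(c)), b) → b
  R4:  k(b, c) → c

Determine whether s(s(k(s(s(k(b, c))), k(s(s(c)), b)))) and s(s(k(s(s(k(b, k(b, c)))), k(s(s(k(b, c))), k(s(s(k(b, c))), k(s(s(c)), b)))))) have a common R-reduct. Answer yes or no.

yes — NF(t₁) = s(s(b)), NF(t₂) = s(s(b))

Reduce t₁ = s(s(k(s(s(k(b, c))), k(s(s(c)), b)))):
1. s(s(k(s(s(k(b, c))), k(s(s(c)), b))))  →  s(s(k(s(s(c)), k(s(s(c)), b))))   [R4 at 1.1.1.1.1]
2. s(s(k(s(s(c)), k(s(s(c)), b))))  →  s(s(k(s(s(c)), b)))   [R3 at 1.1.2]
3. s(s(k(s(s(c)), b)))  →  s(s(b))   [R3 at 1.1]

Reduce t₂ = s(s(k(s(s(k(b, k(b, c)))), k(s(s(k(b, c))), k(s(s(k(b, c))), k(s(s(c)), b)))))):
1. s(s(k(s(s(k(b, k(b, c)))), k(s(s(k(b, c))), k(s(s(k(b, c))), k(s(s(c)), b))))))  →  s(s(k(s(s(k(b, c))), k(s(s(k(b, c))), k(s(s(k(b, c))), k(s(s(c)), b))))))   [R4 at 1.1.1.1.1.2]
2. s(s(k(s(s(k(b, c))), k(s(s(k(b, c))), k(s(s(k(b, c))), k(s(s(c)), b))))))  →  s(s(k(s(s(c)), k(s(s(k(b, c))), k(s(s(k(b, c))), k(s(s(c)), b))))))   [R4 at 1.1.1.1.1]
3. s(s(k(s(s(c)), k(s(s(k(b, c))), k(s(s(k(b, c))), k(s(s(c)), b))))))  →  s(s(k(s(s(c)), k(s(s(c)), k(s(s(k(b, c))), k(s(s(c)), b))))))   [R4 at 1.1.2.1.1.1]
4. s(s(k(s(s(c)), k(s(s(c)), k(s(s(k(b, c))), k(s(s(c)), b))))))  →  s(s(k(s(s(c)), k(s(s(c)), k(s(s(c)), k(s(s(c)), b))))))   [R4 at 1.1.2.2.1.1.1]
5. s(s(k(s(s(c)), k(s(s(c)), k(s(s(c)), k(s(s(c)), b))))))  →  s(s(k(s(s(c)), k(s(s(c)), k(s(s(c)), b)))))   [R3 at 1.1.2.2.2]
6. s(s(k(s(s(c)), k(s(s(c)), k(s(s(c)), b)))))  →  s(s(k(s(s(c)), k(s(s(c)), b))))   [R3 at 1.1.2.2]
7. s(s(k(s(s(c)), k(s(s(c)), b))))  →  s(s(k(s(s(c)), b)))   [R3 at 1.1.2]
8. s(s(k(s(s(c)), b)))  →  s(s(b))   [R3 at 1.1]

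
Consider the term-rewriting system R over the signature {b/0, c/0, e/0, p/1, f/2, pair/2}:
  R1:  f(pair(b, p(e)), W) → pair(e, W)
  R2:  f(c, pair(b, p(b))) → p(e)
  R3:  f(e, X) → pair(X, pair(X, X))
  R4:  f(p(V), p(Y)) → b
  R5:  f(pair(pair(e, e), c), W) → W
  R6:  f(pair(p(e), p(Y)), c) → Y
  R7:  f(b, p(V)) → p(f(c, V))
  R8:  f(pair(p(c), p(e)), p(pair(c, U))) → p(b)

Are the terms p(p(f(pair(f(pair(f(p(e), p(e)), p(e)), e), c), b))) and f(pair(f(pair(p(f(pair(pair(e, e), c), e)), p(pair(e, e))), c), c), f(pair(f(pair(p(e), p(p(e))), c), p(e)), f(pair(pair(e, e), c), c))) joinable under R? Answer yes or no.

Reduce t₁ = p(p(f(pair(f(pair(f(p(e), p(e)), p(e)), e), c), b))):
1. p(p(f(pair(f(pair(f(p(e), p(e)), p(e)), e), c), b)))  →  p(p(f(pair(f(pair(b, p(e)), e), c), b)))   [R4 at 1.1.1.1.1.1]
2. p(p(f(pair(f(pair(b, p(e)), e), c), b)))  →  p(p(f(pair(pair(e, e), c), b)))   [R1 at 1.1.1.1]
3. p(p(f(pair(pair(e, e), c), b)))  →  p(p(b))   [R5 at 1.1]

Reduce t₂ = f(pair(f(pair(p(f(pair(pair(e, e), c), e)), p(pair(e, e))), c), c), f(pair(f(pair(p(e), p(p(e))), c), p(e)), f(pair(pair(e, e), c), c))):
1. f(pair(f(pair(p(f(pair(pair(e, e), c), e)), p(pair(e, e))), c), c), f(pair(f(pair(p(e), p(p(e))), c), p(e)), f(pair(pair(e, e), c), c)))  →  f(pair(f(pair(p(e), p(pair(e, e))), c), c), f(pair(f(pair(p(e), p(p(e))), c), p(e)), f(pair(pair(e, e), c), c)))   [R5 at 1.1.1.1.1]
2. f(pair(f(pair(p(e), p(pair(e, e))), c), c), f(pair(f(pair(p(e), p(p(e))), c), p(e)), f(pair(pair(e, e), c), c)))  →  f(pair(pair(e, e), c), f(pair(f(pair(p(e), p(p(e))), c), p(e)), f(pair(pair(e, e), c), c)))   [R6 at 1.1]
3. f(pair(pair(e, e), c), f(pair(f(pair(p(e), p(p(e))), c), p(e)), f(pair(pair(e, e), c), c)))  →  f(pair(f(pair(p(e), p(p(e))), c), p(e)), f(pair(pair(e, e), c), c))   [R5 at ε]
4. f(pair(f(pair(p(e), p(p(e))), c), p(e)), f(pair(pair(e, e), c), c))  →  f(pair(p(e), p(e)), f(pair(pair(e, e), c), c))   [R6 at 1.1]
5. f(pair(p(e), p(e)), f(pair(pair(e, e), c), c))  →  f(pair(p(e), p(e)), c)   [R5 at 2]
6. f(pair(p(e), p(e)), c)  →  e   [R6 at ε]

no — NF(t₁) = p(p(b)), NF(t₂) = e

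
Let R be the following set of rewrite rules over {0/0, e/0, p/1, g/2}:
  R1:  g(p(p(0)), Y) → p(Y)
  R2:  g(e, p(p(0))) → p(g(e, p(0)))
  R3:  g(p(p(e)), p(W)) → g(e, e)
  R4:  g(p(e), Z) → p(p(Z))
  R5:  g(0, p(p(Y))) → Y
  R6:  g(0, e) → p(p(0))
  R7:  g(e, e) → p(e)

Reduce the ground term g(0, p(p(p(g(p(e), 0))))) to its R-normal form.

1. g(0, p(p(p(g(p(e), 0)))))  →  p(g(p(e), 0))   [R5 at ε]
2. p(g(p(e), 0))  →  p(p(p(0)))   [R4 at 1]

p(p(p(0)))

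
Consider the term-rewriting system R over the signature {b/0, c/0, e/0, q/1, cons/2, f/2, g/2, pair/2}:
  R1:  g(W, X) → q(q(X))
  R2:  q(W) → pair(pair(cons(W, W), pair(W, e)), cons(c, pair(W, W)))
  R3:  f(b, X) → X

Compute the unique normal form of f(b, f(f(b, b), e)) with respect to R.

1. f(b, f(f(b, b), e))  →  f(f(b, b), e)   [R3 at ε]
2. f(f(b, b), e)  →  f(b, e)   [R3 at 1]
3. f(b, e)  →  e   [R3 at ε]

e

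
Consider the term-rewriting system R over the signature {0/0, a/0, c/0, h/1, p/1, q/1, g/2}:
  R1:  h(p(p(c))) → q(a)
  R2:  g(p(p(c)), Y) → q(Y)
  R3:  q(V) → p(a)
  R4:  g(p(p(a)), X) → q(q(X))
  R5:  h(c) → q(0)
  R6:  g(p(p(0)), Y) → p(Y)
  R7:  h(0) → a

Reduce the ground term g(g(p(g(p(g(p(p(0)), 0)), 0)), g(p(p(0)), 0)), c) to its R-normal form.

p(c)

1. g(g(p(g(p(g(p(p(0)), 0)), 0)), g(p(p(0)), 0)), c)  →  g(g(p(g(p(p(0)), 0)), g(p(p(0)), 0)), c)   [R6 at 1.1.1.1.1]
2. g(g(p(g(p(p(0)), 0)), g(p(p(0)), 0)), c)  →  g(g(p(p(0)), g(p(p(0)), 0)), c)   [R6 at 1.1.1]
3. g(g(p(p(0)), g(p(p(0)), 0)), c)  →  g(p(g(p(p(0)), 0)), c)   [R6 at 1]
4. g(p(g(p(p(0)), 0)), c)  →  g(p(p(0)), c)   [R6 at 1.1]
5. g(p(p(0)), c)  →  p(c)   [R6 at ε]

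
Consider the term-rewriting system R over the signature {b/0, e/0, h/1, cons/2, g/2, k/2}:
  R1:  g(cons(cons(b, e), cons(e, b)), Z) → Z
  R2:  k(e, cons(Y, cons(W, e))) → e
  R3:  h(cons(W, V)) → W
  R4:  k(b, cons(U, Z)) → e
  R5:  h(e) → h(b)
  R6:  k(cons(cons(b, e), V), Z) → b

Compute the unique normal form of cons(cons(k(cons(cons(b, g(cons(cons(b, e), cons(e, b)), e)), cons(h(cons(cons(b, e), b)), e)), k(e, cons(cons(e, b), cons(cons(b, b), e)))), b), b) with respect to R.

cons(cons(b, b), b)

1. cons(cons(k(cons(cons(b, g(cons(cons(b, e), cons(e, b)), e)), cons(h(cons(cons(b, e), b)), e)), k(e, cons(cons(e, b), cons(cons(b, b), e)))), b), b)  →  cons(cons(k(cons(cons(b, e), cons(h(cons(cons(b, e), b)), e)), k(e, cons(cons(e, b), cons(cons(b, b), e)))), b), b)   [R1 at 1.1.1.1.2]
2. cons(cons(k(cons(cons(b, e), cons(h(cons(cons(b, e), b)), e)), k(e, cons(cons(e, b), cons(cons(b, b), e)))), b), b)  →  cons(cons(b, b), b)   [R6 at 1.1]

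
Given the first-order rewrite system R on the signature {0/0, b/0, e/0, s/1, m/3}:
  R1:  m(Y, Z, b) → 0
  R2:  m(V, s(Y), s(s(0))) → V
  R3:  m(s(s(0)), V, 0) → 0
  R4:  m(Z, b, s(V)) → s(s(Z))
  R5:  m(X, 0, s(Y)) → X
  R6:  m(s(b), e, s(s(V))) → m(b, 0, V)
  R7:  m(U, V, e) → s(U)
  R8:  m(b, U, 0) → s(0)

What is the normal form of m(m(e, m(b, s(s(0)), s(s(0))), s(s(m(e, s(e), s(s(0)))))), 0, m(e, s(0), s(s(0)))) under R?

1. m(m(e, m(b, s(s(0)), s(s(0))), s(s(m(e, s(e), s(s(0)))))), 0, m(e, s(0), s(s(0))))  →  m(m(e, b, s(s(m(e, s(e), s(s(0)))))), 0, m(e, s(0), s(s(0))))   [R2 at 1.2]
2. m(m(e, b, s(s(m(e, s(e), s(s(0)))))), 0, m(e, s(0), s(s(0))))  →  m(s(s(e)), 0, m(e, s(0), s(s(0))))   [R4 at 1]
3. m(s(s(e)), 0, m(e, s(0), s(s(0))))  →  m(s(s(e)), 0, e)   [R2 at 3]
4. m(s(s(e)), 0, e)  →  s(s(s(e)))   [R7 at ε]

s(s(s(e)))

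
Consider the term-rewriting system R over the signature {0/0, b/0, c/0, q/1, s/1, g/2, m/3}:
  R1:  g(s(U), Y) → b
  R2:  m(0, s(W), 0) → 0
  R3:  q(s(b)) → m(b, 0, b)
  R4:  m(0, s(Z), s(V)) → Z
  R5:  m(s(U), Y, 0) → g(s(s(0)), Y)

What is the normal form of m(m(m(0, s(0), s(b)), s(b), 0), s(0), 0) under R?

0

1. m(m(m(0, s(0), s(b)), s(b), 0), s(0), 0)  →  m(m(0, s(b), 0), s(0), 0)   [R4 at 1.1]
2. m(m(0, s(b), 0), s(0), 0)  →  m(0, s(0), 0)   [R2 at 1]
3. m(0, s(0), 0)  →  0   [R2 at ε]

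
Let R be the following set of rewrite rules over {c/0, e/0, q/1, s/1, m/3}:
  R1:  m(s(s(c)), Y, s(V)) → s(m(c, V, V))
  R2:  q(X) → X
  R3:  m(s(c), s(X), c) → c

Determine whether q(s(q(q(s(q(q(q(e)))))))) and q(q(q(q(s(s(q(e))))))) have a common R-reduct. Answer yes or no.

yes — NF(t₁) = s(s(e)), NF(t₂) = s(s(e))

Reduce t₁ = q(s(q(q(s(q(q(q(e)))))))):
1. q(s(q(q(s(q(q(q(e))))))))  →  s(q(q(s(q(q(q(e)))))))   [R2 at ε]
2. s(q(q(s(q(q(q(e)))))))  →  s(q(s(q(q(q(e))))))   [R2 at 1]
3. s(q(s(q(q(q(e))))))  →  s(s(q(q(q(e)))))   [R2 at 1]
4. s(s(q(q(q(e)))))  →  s(s(q(q(e))))   [R2 at 1.1]
5. s(s(q(q(e))))  →  s(s(q(e)))   [R2 at 1.1]
6. s(s(q(e)))  →  s(s(e))   [R2 at 1.1]

Reduce t₂ = q(q(q(q(s(s(q(e))))))):
1. q(q(q(q(s(s(q(e)))))))  →  q(q(q(s(s(q(e))))))   [R2 at ε]
2. q(q(q(s(s(q(e))))))  →  q(q(s(s(q(e)))))   [R2 at ε]
3. q(q(s(s(q(e)))))  →  q(s(s(q(e))))   [R2 at ε]
4. q(s(s(q(e))))  →  s(s(q(e)))   [R2 at ε]
5. s(s(q(e)))  →  s(s(e))   [R2 at 1.1]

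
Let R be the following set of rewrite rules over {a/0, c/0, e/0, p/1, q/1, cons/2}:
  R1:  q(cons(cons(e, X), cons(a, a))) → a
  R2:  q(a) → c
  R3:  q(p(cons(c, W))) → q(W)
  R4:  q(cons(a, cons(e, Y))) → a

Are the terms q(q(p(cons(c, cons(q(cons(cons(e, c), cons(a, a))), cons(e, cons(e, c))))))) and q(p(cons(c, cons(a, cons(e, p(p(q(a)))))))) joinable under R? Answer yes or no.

no — NF(t₁) = c, NF(t₂) = a

Reduce t₁ = q(q(p(cons(c, cons(q(cons(cons(e, c), cons(a, a))), cons(e, cons(e, c))))))):
1. q(q(p(cons(c, cons(q(cons(cons(e, c), cons(a, a))), cons(e, cons(e, c)))))))  →  q(q(cons(q(cons(cons(e, c), cons(a, a))), cons(e, cons(e, c)))))   [R3 at 1]
2. q(q(cons(q(cons(cons(e, c), cons(a, a))), cons(e, cons(e, c)))))  →  q(q(cons(a, cons(e, cons(e, c)))))   [R1 at 1.1.1]
3. q(q(cons(a, cons(e, cons(e, c)))))  →  q(a)   [R4 at 1]
4. q(a)  →  c   [R2 at ε]

Reduce t₂ = q(p(cons(c, cons(a, cons(e, p(p(q(a)))))))):
1. q(p(cons(c, cons(a, cons(e, p(p(q(a))))))))  →  q(cons(a, cons(e, p(p(q(a))))))   [R3 at ε]
2. q(cons(a, cons(e, p(p(q(a))))))  →  a   [R4 at ε]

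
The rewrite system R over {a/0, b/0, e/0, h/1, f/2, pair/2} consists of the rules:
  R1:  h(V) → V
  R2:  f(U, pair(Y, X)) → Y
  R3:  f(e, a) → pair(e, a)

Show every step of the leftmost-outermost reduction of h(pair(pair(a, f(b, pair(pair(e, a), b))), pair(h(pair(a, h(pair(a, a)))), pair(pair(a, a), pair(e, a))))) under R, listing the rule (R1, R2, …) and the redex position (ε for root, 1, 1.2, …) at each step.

pair(pair(a, pair(e, a)), pair(pair(a, pair(a, a)), pair(pair(a, a), pair(e, a))))

1. h(pair(pair(a, f(b, pair(pair(e, a), b))), pair(h(pair(a, h(pair(a, a)))), pair(pair(a, a), pair(e, a)))))  →  pair(pair(a, f(b, pair(pair(e, a), b))), pair(h(pair(a, h(pair(a, a)))), pair(pair(a, a), pair(e, a))))   [R1 at ε]
2. pair(pair(a, f(b, pair(pair(e, a), b))), pair(h(pair(a, h(pair(a, a)))), pair(pair(a, a), pair(e, a))))  →  pair(pair(a, pair(e, a)), pair(h(pair(a, h(pair(a, a)))), pair(pair(a, a), pair(e, a))))   [R2 at 1.2]
3. pair(pair(a, pair(e, a)), pair(h(pair(a, h(pair(a, a)))), pair(pair(a, a), pair(e, a))))  →  pair(pair(a, pair(e, a)), pair(pair(a, h(pair(a, a))), pair(pair(a, a), pair(e, a))))   [R1 at 2.1]
4. pair(pair(a, pair(e, a)), pair(pair(a, h(pair(a, a))), pair(pair(a, a), pair(e, a))))  →  pair(pair(a, pair(e, a)), pair(pair(a, pair(a, a)), pair(pair(a, a), pair(e, a))))   [R1 at 2.1.2]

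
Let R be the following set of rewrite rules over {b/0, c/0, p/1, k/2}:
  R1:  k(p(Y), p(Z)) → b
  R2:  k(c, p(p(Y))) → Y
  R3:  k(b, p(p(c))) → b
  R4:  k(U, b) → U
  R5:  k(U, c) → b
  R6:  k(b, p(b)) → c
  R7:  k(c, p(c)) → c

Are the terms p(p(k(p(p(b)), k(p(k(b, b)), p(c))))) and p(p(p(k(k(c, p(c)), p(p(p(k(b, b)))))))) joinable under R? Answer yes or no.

Reduce t₁ = p(p(k(p(p(b)), k(p(k(b, b)), p(c))))):
1. p(p(k(p(p(b)), k(p(k(b, b)), p(c)))))  →  p(p(k(p(p(b)), b)))   [R1 at 1.1.2]
2. p(p(k(p(p(b)), b)))  →  p(p(p(p(b))))   [R4 at 1.1]

Reduce t₂ = p(p(p(k(k(c, p(c)), p(p(p(k(b, b)))))))):
1. p(p(p(k(k(c, p(c)), p(p(p(k(b, b))))))))  →  p(p(p(k(c, p(p(p(k(b, b))))))))   [R7 at 1.1.1.1]
2. p(p(p(k(c, p(p(p(k(b, b))))))))  →  p(p(p(p(k(b, b)))))   [R2 at 1.1.1]
3. p(p(p(p(k(b, b)))))  →  p(p(p(p(b))))   [R4 at 1.1.1.1]

yes — NF(t₁) = p(p(p(p(b)))), NF(t₂) = p(p(p(p(b))))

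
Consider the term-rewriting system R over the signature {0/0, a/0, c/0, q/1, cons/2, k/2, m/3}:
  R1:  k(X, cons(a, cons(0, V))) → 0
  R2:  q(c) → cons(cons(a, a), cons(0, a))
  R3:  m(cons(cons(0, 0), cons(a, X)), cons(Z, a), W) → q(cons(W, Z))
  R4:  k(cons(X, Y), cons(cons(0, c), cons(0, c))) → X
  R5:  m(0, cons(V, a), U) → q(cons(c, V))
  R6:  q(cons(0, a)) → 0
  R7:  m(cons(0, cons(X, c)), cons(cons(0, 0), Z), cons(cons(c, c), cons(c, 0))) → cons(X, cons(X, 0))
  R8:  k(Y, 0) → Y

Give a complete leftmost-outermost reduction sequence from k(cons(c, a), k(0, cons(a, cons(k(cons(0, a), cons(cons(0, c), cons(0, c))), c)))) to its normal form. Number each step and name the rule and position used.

cons(c, a)

1. k(cons(c, a), k(0, cons(a, cons(k(cons(0, a), cons(cons(0, c), cons(0, c))), c))))  →  k(cons(c, a), k(0, cons(a, cons(0, c))))   [R4 at 2.2.2.1]
2. k(cons(c, a), k(0, cons(a, cons(0, c))))  →  k(cons(c, a), 0)   [R1 at 2]
3. k(cons(c, a), 0)  →  cons(c, a)   [R8 at ε]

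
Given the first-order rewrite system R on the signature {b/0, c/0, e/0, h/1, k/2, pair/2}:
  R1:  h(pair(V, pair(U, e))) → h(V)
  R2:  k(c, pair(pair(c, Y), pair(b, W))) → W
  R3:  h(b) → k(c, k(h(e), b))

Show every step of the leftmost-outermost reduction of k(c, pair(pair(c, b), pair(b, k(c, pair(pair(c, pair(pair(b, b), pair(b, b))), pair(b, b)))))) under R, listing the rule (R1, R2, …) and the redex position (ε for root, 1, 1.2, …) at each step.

b

1. k(c, pair(pair(c, b), pair(b, k(c, pair(pair(c, pair(pair(b, b), pair(b, b))), pair(b, b))))))  →  k(c, pair(pair(c, pair(pair(b, b), pair(b, b))), pair(b, b)))   [R2 at ε]
2. k(c, pair(pair(c, pair(pair(b, b), pair(b, b))), pair(b, b)))  →  b   [R2 at ε]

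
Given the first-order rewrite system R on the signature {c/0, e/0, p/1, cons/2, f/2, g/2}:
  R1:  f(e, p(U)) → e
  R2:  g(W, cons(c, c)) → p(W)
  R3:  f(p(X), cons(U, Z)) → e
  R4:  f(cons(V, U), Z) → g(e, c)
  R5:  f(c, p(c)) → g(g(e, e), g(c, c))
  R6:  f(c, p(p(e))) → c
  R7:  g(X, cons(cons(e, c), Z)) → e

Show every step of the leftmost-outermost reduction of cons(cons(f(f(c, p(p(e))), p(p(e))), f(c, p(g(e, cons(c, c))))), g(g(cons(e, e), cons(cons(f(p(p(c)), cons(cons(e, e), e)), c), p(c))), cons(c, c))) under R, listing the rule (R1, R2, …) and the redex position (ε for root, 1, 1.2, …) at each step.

1. cons(cons(f(f(c, p(p(e))), p(p(e))), f(c, p(g(e, cons(c, c))))), g(g(cons(e, e), cons(cons(f(p(p(c)), cons(cons(e, e), e)), c), p(c))), cons(c, c)))  →  cons(cons(f(c, p(p(e))), f(c, p(g(e, cons(c, c))))), g(g(cons(e, e), cons(cons(f(p(p(c)), cons(cons(e, e), e)), c), p(c))), cons(c, c)))   [R6 at 1.1.1]
2. cons(cons(f(c, p(p(e))), f(c, p(g(e, cons(c, c))))), g(g(cons(e, e), cons(cons(f(p(p(c)), cons(cons(e, e), e)), c), p(c))), cons(c, c)))  →  cons(cons(c, f(c, p(g(e, cons(c, c))))), g(g(cons(e, e), cons(cons(f(p(p(c)), cons(cons(e, e), e)), c), p(c))), cons(c, c)))   [R6 at 1.1]
3. cons(cons(c, f(c, p(g(e, cons(c, c))))), g(g(cons(e, e), cons(cons(f(p(p(c)), cons(cons(e, e), e)), c), p(c))), cons(c, c)))  →  cons(cons(c, f(c, p(p(e)))), g(g(cons(e, e), cons(cons(f(p(p(c)), cons(cons(e, e), e)), c), p(c))), cons(c, c)))   [R2 at 1.2.2.1]
4. cons(cons(c, f(c, p(p(e)))), g(g(cons(e, e), cons(cons(f(p(p(c)), cons(cons(e, e), e)), c), p(c))), cons(c, c)))  →  cons(cons(c, c), g(g(cons(e, e), cons(cons(f(p(p(c)), cons(cons(e, e), e)), c), p(c))), cons(c, c)))   [R6 at 1.2]
5. cons(cons(c, c), g(g(cons(e, e), cons(cons(f(p(p(c)), cons(cons(e, e), e)), c), p(c))), cons(c, c)))  →  cons(cons(c, c), p(g(cons(e, e), cons(cons(f(p(p(c)), cons(cons(e, e), e)), c), p(c)))))   [R2 at 2]
6. cons(cons(c, c), p(g(cons(e, e), cons(cons(f(p(p(c)), cons(cons(e, e), e)), c), p(c)))))  →  cons(cons(c, c), p(g(cons(e, e), cons(cons(e, c), p(c)))))   [R3 at 2.1.2.1.1]
7. cons(cons(c, c), p(g(cons(e, e), cons(cons(e, c), p(c)))))  →  cons(cons(c, c), p(e))   [R7 at 2.1]

cons(cons(c, c), p(e))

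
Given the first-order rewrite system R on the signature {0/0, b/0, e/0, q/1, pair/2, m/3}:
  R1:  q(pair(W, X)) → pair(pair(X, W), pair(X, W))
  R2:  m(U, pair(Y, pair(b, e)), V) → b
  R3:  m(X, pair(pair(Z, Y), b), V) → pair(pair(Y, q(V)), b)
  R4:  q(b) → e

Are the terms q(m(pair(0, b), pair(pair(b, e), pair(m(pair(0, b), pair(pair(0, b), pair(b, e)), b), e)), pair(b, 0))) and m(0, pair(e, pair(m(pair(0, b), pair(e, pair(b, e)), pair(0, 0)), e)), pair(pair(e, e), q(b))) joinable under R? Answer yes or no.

no — NF(t₁) = e, NF(t₂) = b

Reduce t₁ = q(m(pair(0, b), pair(pair(b, e), pair(m(pair(0, b), pair(pair(0, b), pair(b, e)), b), e)), pair(b, 0))):
1. q(m(pair(0, b), pair(pair(b, e), pair(m(pair(0, b), pair(pair(0, b), pair(b, e)), b), e)), pair(b, 0)))  →  q(m(pair(0, b), pair(pair(b, e), pair(b, e)), pair(b, 0)))   [R2 at 1.2.2.1]
2. q(m(pair(0, b), pair(pair(b, e), pair(b, e)), pair(b, 0)))  →  q(b)   [R2 at 1]
3. q(b)  →  e   [R4 at ε]

Reduce t₂ = m(0, pair(e, pair(m(pair(0, b), pair(e, pair(b, e)), pair(0, 0)), e)), pair(pair(e, e), q(b))):
1. m(0, pair(e, pair(m(pair(0, b), pair(e, pair(b, e)), pair(0, 0)), e)), pair(pair(e, e), q(b)))  →  m(0, pair(e, pair(b, e)), pair(pair(e, e), q(b)))   [R2 at 2.2.1]
2. m(0, pair(e, pair(b, e)), pair(pair(e, e), q(b)))  →  b   [R2 at ε]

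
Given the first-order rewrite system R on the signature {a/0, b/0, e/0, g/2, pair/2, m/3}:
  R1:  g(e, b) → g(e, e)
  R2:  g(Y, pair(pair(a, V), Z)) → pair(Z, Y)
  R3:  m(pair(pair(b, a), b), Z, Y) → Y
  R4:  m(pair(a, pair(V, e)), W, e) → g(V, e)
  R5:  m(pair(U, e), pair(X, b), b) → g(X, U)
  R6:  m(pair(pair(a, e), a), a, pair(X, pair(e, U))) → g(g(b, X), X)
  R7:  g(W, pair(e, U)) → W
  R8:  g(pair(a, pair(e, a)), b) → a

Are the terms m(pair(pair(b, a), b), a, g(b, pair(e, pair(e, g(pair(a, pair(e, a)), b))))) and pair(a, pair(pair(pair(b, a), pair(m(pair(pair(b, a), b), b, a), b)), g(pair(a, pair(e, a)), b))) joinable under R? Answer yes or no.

no — NF(t₁) = b, NF(t₂) = pair(a, pair(pair(pair(b, a), pair(a, b)), a))

Reduce t₁ = m(pair(pair(b, a), b), a, g(b, pair(e, pair(e, g(pair(a, pair(e, a)), b))))):
1. m(pair(pair(b, a), b), a, g(b, pair(e, pair(e, g(pair(a, pair(e, a)), b)))))  →  g(b, pair(e, pair(e, g(pair(a, pair(e, a)), b))))   [R3 at ε]
2. g(b, pair(e, pair(e, g(pair(a, pair(e, a)), b))))  →  b   [R7 at ε]

Reduce t₂ = pair(a, pair(pair(pair(b, a), pair(m(pair(pair(b, a), b), b, a), b)), g(pair(a, pair(e, a)), b))):
1. pair(a, pair(pair(pair(b, a), pair(m(pair(pair(b, a), b), b, a), b)), g(pair(a, pair(e, a)), b)))  →  pair(a, pair(pair(pair(b, a), pair(a, b)), g(pair(a, pair(e, a)), b)))   [R3 at 2.1.2.1]
2. pair(a, pair(pair(pair(b, a), pair(a, b)), g(pair(a, pair(e, a)), b)))  →  pair(a, pair(pair(pair(b, a), pair(a, b)), a))   [R8 at 2.2]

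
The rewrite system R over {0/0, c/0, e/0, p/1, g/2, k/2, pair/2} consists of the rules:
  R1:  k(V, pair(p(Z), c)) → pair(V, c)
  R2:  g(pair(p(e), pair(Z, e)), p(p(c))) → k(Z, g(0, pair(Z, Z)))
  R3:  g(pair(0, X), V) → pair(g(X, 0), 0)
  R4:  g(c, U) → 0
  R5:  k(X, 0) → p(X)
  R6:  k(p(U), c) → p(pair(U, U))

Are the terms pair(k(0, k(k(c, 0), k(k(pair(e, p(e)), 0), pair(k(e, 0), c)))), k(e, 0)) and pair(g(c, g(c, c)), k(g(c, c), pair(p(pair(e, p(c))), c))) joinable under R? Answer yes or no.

no — NF(t₁) = pair(pair(0, c), p(e)), NF(t₂) = pair(0, pair(0, c))

Reduce t₁ = pair(k(0, k(k(c, 0), k(k(pair(e, p(e)), 0), pair(k(e, 0), c)))), k(e, 0)):
1. pair(k(0, k(k(c, 0), k(k(pair(e, p(e)), 0), pair(k(e, 0), c)))), k(e, 0))  →  pair(k(0, k(p(c), k(k(pair(e, p(e)), 0), pair(k(e, 0), c)))), k(e, 0))   [R5 at 1.2.1]
2. pair(k(0, k(p(c), k(k(pair(e, p(e)), 0), pair(k(e, 0), c)))), k(e, 0))  →  pair(k(0, k(p(c), k(p(pair(e, p(e))), pair(k(e, 0), c)))), k(e, 0))   [R5 at 1.2.2.1]
3. pair(k(0, k(p(c), k(p(pair(e, p(e))), pair(k(e, 0), c)))), k(e, 0))  →  pair(k(0, k(p(c), k(p(pair(e, p(e))), pair(p(e), c)))), k(e, 0))   [R5 at 1.2.2.2.1]
4. pair(k(0, k(p(c), k(p(pair(e, p(e))), pair(p(e), c)))), k(e, 0))  →  pair(k(0, k(p(c), pair(p(pair(e, p(e))), c))), k(e, 0))   [R1 at 1.2.2]
5. pair(k(0, k(p(c), pair(p(pair(e, p(e))), c))), k(e, 0))  →  pair(k(0, pair(p(c), c)), k(e, 0))   [R1 at 1.2]
6. pair(k(0, pair(p(c), c)), k(e, 0))  →  pair(pair(0, c), k(e, 0))   [R1 at 1]
7. pair(pair(0, c), k(e, 0))  →  pair(pair(0, c), p(e))   [R5 at 2]

Reduce t₂ = pair(g(c, g(c, c)), k(g(c, c), pair(p(pair(e, p(c))), c))):
1. pair(g(c, g(c, c)), k(g(c, c), pair(p(pair(e, p(c))), c)))  →  pair(0, k(g(c, c), pair(p(pair(e, p(c))), c)))   [R4 at 1]
2. pair(0, k(g(c, c), pair(p(pair(e, p(c))), c)))  →  pair(0, pair(g(c, c), c))   [R1 at 2]
3. pair(0, pair(g(c, c), c))  →  pair(0, pair(0, c))   [R4 at 2.1]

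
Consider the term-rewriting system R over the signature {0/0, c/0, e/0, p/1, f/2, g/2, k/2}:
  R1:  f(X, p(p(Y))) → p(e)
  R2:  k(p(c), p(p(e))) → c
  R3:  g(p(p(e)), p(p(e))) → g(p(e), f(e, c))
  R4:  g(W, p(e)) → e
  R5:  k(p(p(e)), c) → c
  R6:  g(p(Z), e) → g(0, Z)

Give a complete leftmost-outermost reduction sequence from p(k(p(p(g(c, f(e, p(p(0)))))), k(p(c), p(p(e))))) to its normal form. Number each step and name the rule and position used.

1. p(k(p(p(g(c, f(e, p(p(0)))))), k(p(c), p(p(e)))))  →  p(k(p(p(g(c, p(e)))), k(p(c), p(p(e)))))   [R1 at 1.1.1.1.2]
2. p(k(p(p(g(c, p(e)))), k(p(c), p(p(e)))))  →  p(k(p(p(e)), k(p(c), p(p(e)))))   [R4 at 1.1.1.1]
3. p(k(p(p(e)), k(p(c), p(p(e)))))  →  p(k(p(p(e)), c))   [R2 at 1.2]
4. p(k(p(p(e)), c))  →  p(c)   [R5 at 1]

p(c)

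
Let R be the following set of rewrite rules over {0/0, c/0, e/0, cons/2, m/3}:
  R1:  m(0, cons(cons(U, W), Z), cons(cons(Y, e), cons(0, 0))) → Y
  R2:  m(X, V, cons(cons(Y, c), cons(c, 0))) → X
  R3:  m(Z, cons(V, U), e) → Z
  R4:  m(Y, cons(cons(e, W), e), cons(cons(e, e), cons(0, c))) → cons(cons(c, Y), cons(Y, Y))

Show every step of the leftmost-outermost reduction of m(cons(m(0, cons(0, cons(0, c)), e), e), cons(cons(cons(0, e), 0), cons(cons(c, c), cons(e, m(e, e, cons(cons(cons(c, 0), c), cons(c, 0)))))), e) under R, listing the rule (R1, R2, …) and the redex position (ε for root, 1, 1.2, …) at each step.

cons(0, e)

1. m(cons(m(0, cons(0, cons(0, c)), e), e), cons(cons(cons(0, e), 0), cons(cons(c, c), cons(e, m(e, e, cons(cons(cons(c, 0), c), cons(c, 0)))))), e)  →  cons(m(0, cons(0, cons(0, c)), e), e)   [R3 at ε]
2. cons(m(0, cons(0, cons(0, c)), e), e)  →  cons(0, e)   [R3 at 1]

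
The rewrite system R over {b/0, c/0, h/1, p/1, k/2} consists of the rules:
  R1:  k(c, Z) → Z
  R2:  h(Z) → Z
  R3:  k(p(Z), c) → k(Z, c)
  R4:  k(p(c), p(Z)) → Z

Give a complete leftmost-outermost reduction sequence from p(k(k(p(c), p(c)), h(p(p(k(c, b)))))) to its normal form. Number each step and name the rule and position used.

1. p(k(k(p(c), p(c)), h(p(p(k(c, b))))))  →  p(k(c, h(p(p(k(c, b))))))   [R4 at 1.1]
2. p(k(c, h(p(p(k(c, b))))))  →  p(h(p(p(k(c, b)))))   [R1 at 1]
3. p(h(p(p(k(c, b)))))  →  p(p(p(k(c, b))))   [R2 at 1]
4. p(p(p(k(c, b))))  →  p(p(p(b)))   [R1 at 1.1.1]

p(p(p(b)))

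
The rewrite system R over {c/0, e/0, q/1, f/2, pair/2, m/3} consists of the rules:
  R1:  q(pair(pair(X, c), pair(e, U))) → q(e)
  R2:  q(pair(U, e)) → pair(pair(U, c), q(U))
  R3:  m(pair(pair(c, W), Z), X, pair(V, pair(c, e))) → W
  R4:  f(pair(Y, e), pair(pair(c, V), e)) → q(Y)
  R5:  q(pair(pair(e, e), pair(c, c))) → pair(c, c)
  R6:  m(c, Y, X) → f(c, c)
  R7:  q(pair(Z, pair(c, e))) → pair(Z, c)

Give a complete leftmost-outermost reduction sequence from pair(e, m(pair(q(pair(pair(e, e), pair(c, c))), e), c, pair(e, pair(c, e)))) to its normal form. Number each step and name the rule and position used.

1. pair(e, m(pair(q(pair(pair(e, e), pair(c, c))), e), c, pair(e, pair(c, e))))  →  pair(e, m(pair(pair(c, c), e), c, pair(e, pair(c, e))))   [R5 at 2.1.1]
2. pair(e, m(pair(pair(c, c), e), c, pair(e, pair(c, e))))  →  pair(e, c)   [R3 at 2]

pair(e, c)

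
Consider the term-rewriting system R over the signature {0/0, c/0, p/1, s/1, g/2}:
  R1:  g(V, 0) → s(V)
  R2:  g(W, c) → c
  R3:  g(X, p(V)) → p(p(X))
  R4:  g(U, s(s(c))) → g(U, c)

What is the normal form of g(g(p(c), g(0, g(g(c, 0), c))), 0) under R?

s(c)

1. g(g(p(c), g(0, g(g(c, 0), c))), 0)  →  s(g(p(c), g(0, g(g(c, 0), c))))   [R1 at ε]
2. s(g(p(c), g(0, g(g(c, 0), c))))  →  s(g(p(c), g(0, c)))   [R2 at 1.2.2]
3. s(g(p(c), g(0, c)))  →  s(g(p(c), c))   [R2 at 1.2]
4. s(g(p(c), c))  →  s(c)   [R2 at 1]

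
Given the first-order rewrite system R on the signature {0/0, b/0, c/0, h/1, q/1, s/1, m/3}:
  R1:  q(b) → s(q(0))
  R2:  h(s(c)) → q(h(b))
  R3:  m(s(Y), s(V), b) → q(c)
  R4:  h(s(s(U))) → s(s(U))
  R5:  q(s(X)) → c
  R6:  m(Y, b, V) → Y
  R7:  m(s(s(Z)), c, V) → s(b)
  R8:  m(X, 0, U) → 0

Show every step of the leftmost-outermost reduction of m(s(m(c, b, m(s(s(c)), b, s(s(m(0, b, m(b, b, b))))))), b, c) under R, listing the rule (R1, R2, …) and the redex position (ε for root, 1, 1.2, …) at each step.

s(c)

1. m(s(m(c, b, m(s(s(c)), b, s(s(m(0, b, m(b, b, b))))))), b, c)  →  s(m(c, b, m(s(s(c)), b, s(s(m(0, b, m(b, b, b)))))))   [R6 at ε]
2. s(m(c, b, m(s(s(c)), b, s(s(m(0, b, m(b, b, b)))))))  →  s(c)   [R6 at 1]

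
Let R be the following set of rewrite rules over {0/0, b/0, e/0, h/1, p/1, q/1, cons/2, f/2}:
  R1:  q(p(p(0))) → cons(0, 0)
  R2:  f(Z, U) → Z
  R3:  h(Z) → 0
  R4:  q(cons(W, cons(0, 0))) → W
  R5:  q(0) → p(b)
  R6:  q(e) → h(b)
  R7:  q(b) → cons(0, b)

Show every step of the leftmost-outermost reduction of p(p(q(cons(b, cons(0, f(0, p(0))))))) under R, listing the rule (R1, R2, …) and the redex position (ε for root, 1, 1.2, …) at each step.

1. p(p(q(cons(b, cons(0, f(0, p(0)))))))  →  p(p(q(cons(b, cons(0, 0)))))   [R2 at 1.1.1.2.2]
2. p(p(q(cons(b, cons(0, 0)))))  →  p(p(b))   [R4 at 1.1]

p(p(b))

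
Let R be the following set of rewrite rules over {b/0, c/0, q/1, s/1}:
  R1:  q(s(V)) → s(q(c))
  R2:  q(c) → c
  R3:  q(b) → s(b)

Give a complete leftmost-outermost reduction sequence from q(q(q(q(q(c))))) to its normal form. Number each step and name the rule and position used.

c

1. q(q(q(q(q(c)))))  →  q(q(q(q(c))))   [R2 at 1.1.1.1]
2. q(q(q(q(c))))  →  q(q(q(c)))   [R2 at 1.1.1]
3. q(q(q(c)))  →  q(q(c))   [R2 at 1.1]
4. q(q(c))  →  q(c)   [R2 at 1]
5. q(c)  →  c   [R2 at ε]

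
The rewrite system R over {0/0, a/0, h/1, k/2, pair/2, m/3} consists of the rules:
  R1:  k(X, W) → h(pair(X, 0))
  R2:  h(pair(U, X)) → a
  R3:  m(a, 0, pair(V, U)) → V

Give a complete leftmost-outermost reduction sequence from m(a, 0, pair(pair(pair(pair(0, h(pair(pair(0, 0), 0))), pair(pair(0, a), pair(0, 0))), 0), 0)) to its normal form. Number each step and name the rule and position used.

pair(pair(pair(0, a), pair(pair(0, a), pair(0, 0))), 0)

1. m(a, 0, pair(pair(pair(pair(0, h(pair(pair(0, 0), 0))), pair(pair(0, a), pair(0, 0))), 0), 0))  →  pair(pair(pair(0, h(pair(pair(0, 0), 0))), pair(pair(0, a), pair(0, 0))), 0)   [R3 at ε]
2. pair(pair(pair(0, h(pair(pair(0, 0), 0))), pair(pair(0, a), pair(0, 0))), 0)  →  pair(pair(pair(0, a), pair(pair(0, a), pair(0, 0))), 0)   [R2 at 1.1.2]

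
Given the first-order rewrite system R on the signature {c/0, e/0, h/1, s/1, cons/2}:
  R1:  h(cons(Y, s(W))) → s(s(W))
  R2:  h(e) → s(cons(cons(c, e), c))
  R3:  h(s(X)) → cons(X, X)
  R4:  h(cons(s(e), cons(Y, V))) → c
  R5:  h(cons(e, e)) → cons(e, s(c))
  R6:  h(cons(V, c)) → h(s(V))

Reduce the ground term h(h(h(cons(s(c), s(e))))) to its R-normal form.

1. h(h(h(cons(s(c), s(e)))))  →  h(h(s(s(e))))   [R1 at 1.1]
2. h(h(s(s(e))))  →  h(cons(s(e), s(e)))   [R3 at 1]
3. h(cons(s(e), s(e)))  →  s(s(e))   [R1 at ε]

s(s(e))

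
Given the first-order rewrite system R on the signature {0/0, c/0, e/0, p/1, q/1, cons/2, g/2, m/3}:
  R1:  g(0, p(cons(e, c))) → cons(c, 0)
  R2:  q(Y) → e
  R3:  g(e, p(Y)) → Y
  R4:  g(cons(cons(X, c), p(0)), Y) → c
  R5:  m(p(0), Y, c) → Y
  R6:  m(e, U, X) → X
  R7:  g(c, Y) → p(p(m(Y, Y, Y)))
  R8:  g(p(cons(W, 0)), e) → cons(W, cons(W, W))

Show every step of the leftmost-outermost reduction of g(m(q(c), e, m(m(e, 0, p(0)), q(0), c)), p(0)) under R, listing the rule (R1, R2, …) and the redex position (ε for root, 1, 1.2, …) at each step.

1. g(m(q(c), e, m(m(e, 0, p(0)), q(0), c)), p(0))  →  g(m(e, e, m(m(e, 0, p(0)), q(0), c)), p(0))   [R2 at 1.1]
2. g(m(e, e, m(m(e, 0, p(0)), q(0), c)), p(0))  →  g(m(m(e, 0, p(0)), q(0), c), p(0))   [R6 at 1]
3. g(m(m(e, 0, p(0)), q(0), c), p(0))  →  g(m(p(0), q(0), c), p(0))   [R6 at 1.1]
4. g(m(p(0), q(0), c), p(0))  →  g(q(0), p(0))   [R5 at 1]
5. g(q(0), p(0))  →  g(e, p(0))   [R2 at 1]
6. g(e, p(0))  →  0   [R3 at ε]

0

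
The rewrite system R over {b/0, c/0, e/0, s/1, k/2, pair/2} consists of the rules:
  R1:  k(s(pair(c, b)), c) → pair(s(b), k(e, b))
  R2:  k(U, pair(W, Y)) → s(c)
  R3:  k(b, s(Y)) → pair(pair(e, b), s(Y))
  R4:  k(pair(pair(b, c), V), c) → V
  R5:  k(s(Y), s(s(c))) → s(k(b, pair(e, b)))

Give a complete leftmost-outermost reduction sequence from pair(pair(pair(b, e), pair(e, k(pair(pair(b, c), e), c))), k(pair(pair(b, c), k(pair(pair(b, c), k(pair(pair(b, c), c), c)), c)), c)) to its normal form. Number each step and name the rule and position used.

1. pair(pair(pair(b, e), pair(e, k(pair(pair(b, c), e), c))), k(pair(pair(b, c), k(pair(pair(b, c), k(pair(pair(b, c), c), c)), c)), c))  →  pair(pair(pair(b, e), pair(e, e)), k(pair(pair(b, c), k(pair(pair(b, c), k(pair(pair(b, c), c), c)), c)), c))   [R4 at 1.2.2]
2. pair(pair(pair(b, e), pair(e, e)), k(pair(pair(b, c), k(pair(pair(b, c), k(pair(pair(b, c), c), c)), c)), c))  →  pair(pair(pair(b, e), pair(e, e)), k(pair(pair(b, c), k(pair(pair(b, c), c), c)), c))   [R4 at 2]
3. pair(pair(pair(b, e), pair(e, e)), k(pair(pair(b, c), k(pair(pair(b, c), c), c)), c))  →  pair(pair(pair(b, e), pair(e, e)), k(pair(pair(b, c), c), c))   [R4 at 2]
4. pair(pair(pair(b, e), pair(e, e)), k(pair(pair(b, c), c), c))  →  pair(pair(pair(b, e), pair(e, e)), c)   [R4 at 2]

pair(pair(pair(b, e), pair(e, e)), c)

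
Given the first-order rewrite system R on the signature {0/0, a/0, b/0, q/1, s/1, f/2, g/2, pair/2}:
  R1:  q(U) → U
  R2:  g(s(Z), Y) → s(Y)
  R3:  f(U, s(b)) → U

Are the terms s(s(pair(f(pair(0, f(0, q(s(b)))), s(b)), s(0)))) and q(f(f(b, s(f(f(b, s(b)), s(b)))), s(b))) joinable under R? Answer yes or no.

no — NF(t₁) = s(s(pair(pair(0, 0), s(0)))), NF(t₂) = b

Reduce t₁ = s(s(pair(f(pair(0, f(0, q(s(b)))), s(b)), s(0)))):
1. s(s(pair(f(pair(0, f(0, q(s(b)))), s(b)), s(0))))  →  s(s(pair(pair(0, f(0, q(s(b)))), s(0))))   [R3 at 1.1.1]
2. s(s(pair(pair(0, f(0, q(s(b)))), s(0))))  →  s(s(pair(pair(0, f(0, s(b))), s(0))))   [R1 at 1.1.1.2.2]
3. s(s(pair(pair(0, f(0, s(b))), s(0))))  →  s(s(pair(pair(0, 0), s(0))))   [R3 at 1.1.1.2]

Reduce t₂ = q(f(f(b, s(f(f(b, s(b)), s(b)))), s(b))):
1. q(f(f(b, s(f(f(b, s(b)), s(b)))), s(b)))  →  f(f(b, s(f(f(b, s(b)), s(b)))), s(b))   [R1 at ε]
2. f(f(b, s(f(f(b, s(b)), s(b)))), s(b))  →  f(b, s(f(f(b, s(b)), s(b))))   [R3 at ε]
3. f(b, s(f(f(b, s(b)), s(b))))  →  f(b, s(f(b, s(b))))   [R3 at 2.1]
4. f(b, s(f(b, s(b))))  →  f(b, s(b))   [R3 at 2.1]
5. f(b, s(b))  →  b   [R3 at ε]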